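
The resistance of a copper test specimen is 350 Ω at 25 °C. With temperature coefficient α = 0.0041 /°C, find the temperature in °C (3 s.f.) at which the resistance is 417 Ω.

71.7 °C

R = R₀(1 + α(T − T₀)) ⇒ T = T₀ + (R/R₀ − 1)/α
T = 25 + (417/350 − 1)/0.0041 = 25 + (0.1914)/0.0041 = 71.7 °C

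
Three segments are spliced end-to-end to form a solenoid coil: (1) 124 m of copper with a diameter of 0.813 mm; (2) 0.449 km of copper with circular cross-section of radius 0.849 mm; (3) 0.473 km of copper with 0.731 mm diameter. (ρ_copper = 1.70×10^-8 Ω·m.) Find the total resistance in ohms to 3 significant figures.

Seg 1: A = π(d/2)² = π(4.0650e-04 m)² = 5.191e-07 m²
R_1 = (1.70×10^-8)(124)/(5.191e-07) = 4.061 Ω
Seg 2: A = πr² = π(8.4900e-04 m)² = 2.264e-06 m²
R_2 = (1.70×10^-8)(449)/(2.264e-06) = 3.371 Ω
Seg 3: A = π(d/2)² = π(3.6550e-04 m)² = 4.197e-07 m²
R_3 = (1.70×10^-8)(473)/(4.197e-07) = 19.16 Ω
R_total = R_1 + R_2 + R_3 = 26.6 Ω

26.6 Ω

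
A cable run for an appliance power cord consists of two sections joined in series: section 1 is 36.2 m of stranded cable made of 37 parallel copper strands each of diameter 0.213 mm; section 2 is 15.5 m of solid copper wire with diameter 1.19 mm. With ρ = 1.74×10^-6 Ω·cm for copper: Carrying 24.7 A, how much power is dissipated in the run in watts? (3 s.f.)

439 W

ρ = 1.74×10^-6 Ω·cm = 1.74×10^-8 Ω·m
Section 1: A_strand = π(1.0650e-04)² = 3.563e-08 m²; R₁ = ρL/(N·A_s) = (1.74×10^-8)(36.2)/(37×3.563e-08) = 0.4778 Ω
Section 2: A = π(d/2)² = π(5.9500e-04 m)² = 1.112e-06 m²
R₂ = (1.74×10^-8)(15.5)/(1.112e-06) = 0.2425 Ω
R = R₁ + R₂ = 0.7202 Ω
P = I²R = (24.7)² × 0.7202 = 439 W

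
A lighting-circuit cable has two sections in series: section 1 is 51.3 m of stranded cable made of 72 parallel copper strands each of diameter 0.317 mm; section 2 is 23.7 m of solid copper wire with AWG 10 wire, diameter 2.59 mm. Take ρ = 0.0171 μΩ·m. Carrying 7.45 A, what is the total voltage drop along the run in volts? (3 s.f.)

1.72 V

ρ = 0.0171 μΩ·m = 1.71×10^-8 Ω·m
Section 1: A_strand = π(1.5850e-04)² = 7.892e-08 m²; R₁ = ρL/(N·A_s) = (1.71×10^-8)(51.3)/(72×7.892e-08) = 0.1544 Ω
Section 2: A = π(2.59/2 mm)² = π(1.2950e-03 m)² = 5.269e-06 m²
R₂ = (1.71×10^-8)(23.7)/(5.269e-06) = 0.07692 Ω
R = R₁ + R₂ = 0.2313 Ω
V = IR = 7.45 × 0.2313 = 1.72 V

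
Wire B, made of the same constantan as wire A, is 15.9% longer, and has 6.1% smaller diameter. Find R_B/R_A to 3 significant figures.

R ∝ L/d², so R_B/R_A = (1 + 15.9/100) × (1 − 6.1/100)⁻²
= 1.159 × 1.134 = 1.31

1.31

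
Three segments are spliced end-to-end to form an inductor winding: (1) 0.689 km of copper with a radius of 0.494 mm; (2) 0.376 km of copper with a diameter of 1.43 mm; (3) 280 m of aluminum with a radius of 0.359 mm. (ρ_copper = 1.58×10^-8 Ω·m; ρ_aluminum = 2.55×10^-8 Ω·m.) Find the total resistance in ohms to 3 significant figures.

Seg 1: A = πr² = π(4.9400e-04 m)² = 7.667e-07 m²
R_1 = (1.58×10^-8)(689)/(7.667e-07) = 14.2 Ω
Seg 2: A = π(d/2)² = π(7.1500e-04 m)² = 1.606e-06 m²
R_2 = (1.58×10^-8)(376)/(1.606e-06) = 3.699 Ω
Seg 3: A = πr² = π(3.5900e-04 m)² = 4.049e-07 m²
R_3 = (2.55×10^-8)(280)/(4.049e-07) = 17.63 Ω
R_total = R_1 + R_2 + R_3 = 35.5 Ω

35.5 Ω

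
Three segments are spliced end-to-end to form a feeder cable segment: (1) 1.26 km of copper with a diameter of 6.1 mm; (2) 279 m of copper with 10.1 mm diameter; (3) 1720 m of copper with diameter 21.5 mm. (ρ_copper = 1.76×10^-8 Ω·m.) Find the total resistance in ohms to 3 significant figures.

Seg 1: A = π(d/2)² = π(3.0500e-03 m)² = 2.922e-05 m²
R_1 = (1.76×10^-8)(1260)/(2.922e-05) = 0.7588 Ω
Seg 2: A = π(d/2)² = π(5.0500e-03 m)² = 8.012e-05 m²
R_2 = (1.76×10^-8)(279)/(8.012e-05) = 0.06129 Ω
Seg 3: A = π(d/2)² = π(1.0750e-02 m)² = 3.631e-04 m²
R_3 = (1.76×10^-8)(1720)/(3.631e-04) = 0.08338 Ω
R_total = R_1 + R_2 + R_3 = 0.903 Ω

0.903 Ω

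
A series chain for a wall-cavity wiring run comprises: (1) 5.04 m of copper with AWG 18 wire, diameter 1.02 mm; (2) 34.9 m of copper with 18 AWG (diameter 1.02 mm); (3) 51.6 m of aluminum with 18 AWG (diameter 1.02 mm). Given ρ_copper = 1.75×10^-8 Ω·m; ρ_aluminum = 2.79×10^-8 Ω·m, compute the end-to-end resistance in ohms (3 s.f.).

Seg 1: A = π(1.02/2 mm)² = π(5.1000e-04 m)² = 8.171e-07 m²
R_1 = (1.75×10^-8)(5.04)/(8.171e-07) = 0.1079 Ω
Seg 2: A = π(1.02/2 mm)² = π(5.1000e-04 m)² = 8.171e-07 m²
R_2 = (1.75×10^-8)(34.9)/(8.171e-07) = 0.7474 Ω
Seg 3: A = π(1.02/2 mm)² = π(5.1000e-04 m)² = 8.171e-07 m²
R_3 = (2.79×10^-8)(51.6)/(8.171e-07) = 1.762 Ω
R_total = R_1 + R_2 + R_3 = 2.62 Ω

2.62 Ω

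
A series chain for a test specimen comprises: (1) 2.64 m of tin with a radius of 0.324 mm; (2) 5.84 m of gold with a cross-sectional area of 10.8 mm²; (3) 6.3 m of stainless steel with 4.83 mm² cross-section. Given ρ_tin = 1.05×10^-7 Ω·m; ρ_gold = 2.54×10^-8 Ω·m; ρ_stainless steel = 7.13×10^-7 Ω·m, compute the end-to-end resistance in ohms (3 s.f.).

1.78 Ω

Seg 1: A = πr² = π(3.2400e-04 m)² = 3.298e-07 m²
R_1 = (1.05×10^-7)(2.64)/(3.298e-07) = 0.8405 Ω
Seg 2: A = 10.8 mm² = 1.080e-05 m²
R_2 = (2.54×10^-8)(5.84)/(1.080e-05) = 0.01373 Ω
Seg 3: A = 4.83 mm² = 4.830e-06 m²
R_3 = (7.13×10^-7)(6.3)/(4.830e-06) = 0.93 Ω
R_total = R_1 + R_2 + R_3 = 1.78 Ω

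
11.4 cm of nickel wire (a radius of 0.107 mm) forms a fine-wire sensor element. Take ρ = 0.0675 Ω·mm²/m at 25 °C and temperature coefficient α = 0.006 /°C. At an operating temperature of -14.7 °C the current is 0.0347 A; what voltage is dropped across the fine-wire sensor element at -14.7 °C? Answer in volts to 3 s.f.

ρ = 0.0675 Ω·mm²/m = 6.75×10^-8 Ω·m
A = πr² = π(1.0700e-04 m)² = 3.597e-08 m²
R₍25₎ = ρL/A = (6.75×10^-8)(0.114)/(3.597e-08) = 0.2139 Ω
R₍-14.7₎ = R₍25₎(1 + αΔT) = 0.2139 × (1 + 0.006×-39.7) = 0.163 Ω
V = IR = 0.0347 × 0.163 = 0.00566 V

0.00566 V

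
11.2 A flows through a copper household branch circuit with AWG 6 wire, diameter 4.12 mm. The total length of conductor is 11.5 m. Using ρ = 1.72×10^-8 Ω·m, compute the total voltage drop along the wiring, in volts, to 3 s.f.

A = π(4.12/2 mm)² = π(2.0600e-03 m)² = 1.333e-05 m²
R = ρL/A = (1.72×10^-8)(11.5)/(1.333e-05) = 0.01484 Ω
V = IR = 11.2 × 0.01484 = 0.166 V

0.166 V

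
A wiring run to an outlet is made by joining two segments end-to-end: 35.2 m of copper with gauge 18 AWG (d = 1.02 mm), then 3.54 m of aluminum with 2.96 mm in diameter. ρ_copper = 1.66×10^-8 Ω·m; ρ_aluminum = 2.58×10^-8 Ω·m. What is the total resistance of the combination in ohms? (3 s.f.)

Segment 1: A = π(1.02/2 mm)² = π(5.1000e-04 m)² = 8.171e-07 m²
R₁ = ρL/A = (1.66×10^-8)(35.2)/(8.171e-07) = 0.7151 Ω
Segment 2: A = π(d/2)² = π(1.4800e-03 m)² = 6.881e-06 m²
R₂ = (2.58×10^-8)(3.54)/(6.881e-06) = 0.01327 Ω
R = R₁ + R₂ = 0.728 Ω

0.728 Ω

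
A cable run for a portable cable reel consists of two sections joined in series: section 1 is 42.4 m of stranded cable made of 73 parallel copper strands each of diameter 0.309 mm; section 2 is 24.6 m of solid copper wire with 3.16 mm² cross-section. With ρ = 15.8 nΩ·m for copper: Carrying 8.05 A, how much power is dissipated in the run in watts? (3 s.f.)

ρ = 15.8 nΩ·m = 1.58×10^-8 Ω·m
Section 1: A_strand = π(1.5450e-04)² = 7.499e-08 m²; R₁ = ρL/(N·A_s) = (1.58×10^-8)(42.4)/(73×7.499e-08) = 0.1224 Ω
Section 2: A = 3.16 mm² = 3.160e-06 m²
R₂ = (1.58×10^-8)(24.6)/(3.160e-06) = 0.123 Ω
R = R₁ + R₂ = 0.2454 Ω
P = I²R = (8.05)² × 0.2454 = 15.9 W

15.9 W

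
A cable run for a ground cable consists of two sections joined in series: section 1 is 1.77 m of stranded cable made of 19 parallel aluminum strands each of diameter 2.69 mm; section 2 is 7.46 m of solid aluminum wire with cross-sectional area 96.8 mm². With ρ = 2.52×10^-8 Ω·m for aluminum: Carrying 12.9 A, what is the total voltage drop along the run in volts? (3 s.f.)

Section 1: A_strand = π(1.3450e-03)² = 5.683e-06 m²; R₁ = ρL/(N·A_s) = (2.52×10^-8)(1.77)/(19×5.683e-06) = 4.131×10^-4 Ω
Section 2: A = 96.8 mm² = 9.680e-05 m²
R₂ = (2.52×10^-8)(7.46)/(9.680e-05) = 0.001942 Ω
R = R₁ + R₂ = 0.002355 Ω
V = IR = 12.9 × 0.002355 = 0.0304 V

0.0304 V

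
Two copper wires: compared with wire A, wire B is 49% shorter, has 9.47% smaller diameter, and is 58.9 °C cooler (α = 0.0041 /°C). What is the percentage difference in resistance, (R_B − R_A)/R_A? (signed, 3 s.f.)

R ∝ ρL/d² with ρ ∝ (1+αΔT), so R_B/R_A = (1 − 49/100) × (1 − 9.47/100)⁻² × (1 − 0.0041×58.9)
= 0.51 × 1.22 × 0.7585 = 0.472
(R_B − R_A)/R_A = 0.472 − 1 = -52.8%

-52.8%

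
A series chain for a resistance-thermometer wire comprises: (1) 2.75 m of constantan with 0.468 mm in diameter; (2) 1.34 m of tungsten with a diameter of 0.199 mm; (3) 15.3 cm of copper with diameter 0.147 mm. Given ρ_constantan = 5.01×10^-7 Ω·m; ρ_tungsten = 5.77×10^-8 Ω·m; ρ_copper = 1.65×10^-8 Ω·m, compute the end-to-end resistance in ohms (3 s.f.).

Seg 1: A = π(d/2)² = π(2.3400e-04 m)² = 1.720e-07 m²
R_1 = (5.01×10^-7)(2.75)/(1.720e-07) = 8.009 Ω
Seg 2: A = π(d/2)² = π(9.9500e-05 m)² = 3.110e-08 m²
R_2 = (5.77×10^-8)(1.34)/(3.110e-08) = 2.486 Ω
Seg 3: A = π(d/2)² = π(7.3500e-05 m)² = 1.697e-08 m²
R_3 = (1.65×10^-8)(0.153)/(1.697e-08) = 0.1487 Ω
R_total = R_1 + R_2 + R_3 = 10.6 Ω

10.6 Ω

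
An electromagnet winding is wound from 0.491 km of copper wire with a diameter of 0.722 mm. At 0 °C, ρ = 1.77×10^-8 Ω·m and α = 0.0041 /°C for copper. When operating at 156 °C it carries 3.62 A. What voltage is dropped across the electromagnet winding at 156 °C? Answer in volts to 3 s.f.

A = π(d/2)² = π(3.6100e-04 m)² = 4.094e-07 m²
R₍0₎ = ρL/A = (1.77×10^-8)(491)/(4.094e-07) = 21.23 Ω
R₍156₎ = R₍0₎(1 + αΔT) = 21.23 × (1 + 0.0041×156) = 34.8 Ω
V = IR = 3.62 × 34.8 = 126 V

126 V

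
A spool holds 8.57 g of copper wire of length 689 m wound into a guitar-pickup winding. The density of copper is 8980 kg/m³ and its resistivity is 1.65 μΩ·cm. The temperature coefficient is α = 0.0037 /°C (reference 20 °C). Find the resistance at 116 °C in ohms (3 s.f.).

11100 Ω

ρ = 1.65 μΩ·cm = 1.65×10^-8 Ω·m
A = m/(density·L) = 0.00857/(8980×689) = 1.3851e-09 m²
R = ρL/A = (1.65×10^-8)(689)/(1.3851e-09) = 8208 Ω
R(116 °C) = 8208 × (1 + 0.0037×96) = 11100 Ω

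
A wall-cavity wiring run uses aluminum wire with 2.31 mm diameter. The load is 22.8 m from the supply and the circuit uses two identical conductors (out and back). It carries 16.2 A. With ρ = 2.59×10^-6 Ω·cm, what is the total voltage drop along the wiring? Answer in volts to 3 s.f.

4.57 V

ρ = 2.59×10^-6 Ω·cm = 2.59×10^-8 Ω·m
A = π(d/2)² = π(1.1550e-03 m)² = 4.191e-06 m²
Total conductor length (both ways) L = 2 × 22.8 = 45.6 m
R = ρL/A = (2.59×10^-8)(45.6)/(4.191e-06) = 0.2818 Ω
V = IR = 16.2 × 0.2818 = 4.57 V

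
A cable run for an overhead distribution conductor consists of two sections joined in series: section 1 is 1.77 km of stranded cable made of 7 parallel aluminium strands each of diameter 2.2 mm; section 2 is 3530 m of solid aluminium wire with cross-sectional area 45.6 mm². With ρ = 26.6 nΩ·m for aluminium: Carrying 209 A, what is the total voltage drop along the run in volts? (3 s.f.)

800 V

ρ = 26.6 nΩ·m = 2.66×10^-8 Ω·m
Section 1: A_strand = π(1.1000e-03)² = 3.801e-06 m²; R₁ = ρL/(N·A_s) = (2.66×10^-8)(1770)/(7×3.801e-06) = 1.769 Ω
Section 2: A = 45.6 mm² = 4.560e-05 m²
R₂ = (2.66×10^-8)(3530)/(4.560e-05) = 2.059 Ω
R = R₁ + R₂ = 3.829 Ω
V = IR = 209 × 3.829 = 800 V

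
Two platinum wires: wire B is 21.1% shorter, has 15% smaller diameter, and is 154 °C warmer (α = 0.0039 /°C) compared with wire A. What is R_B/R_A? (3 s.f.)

R ∝ ρL/d² with ρ ∝ (1+αΔT), so R_B/R_A = (1 − 21.1/100) × (1 − 15/100)⁻² × (1 + 0.0039×154)
= 0.789 × 1.384 × 1.601 = 1.75

1.75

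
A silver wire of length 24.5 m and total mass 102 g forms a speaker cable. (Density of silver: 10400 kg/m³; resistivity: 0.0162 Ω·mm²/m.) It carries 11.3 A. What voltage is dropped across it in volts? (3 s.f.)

ρ = 0.0162 Ω·mm²/m = 1.62×10^-8 Ω·m
A = m/(density·L) = 0.102/(10400×24.5) = 4.0031e-07 m²
R = ρL/A = (1.62×10^-8)(24.5)/(4.0031e-07) = 0.9915 Ω
V = IR = 11.3 × 0.9915 = 11.2 V

11.2 V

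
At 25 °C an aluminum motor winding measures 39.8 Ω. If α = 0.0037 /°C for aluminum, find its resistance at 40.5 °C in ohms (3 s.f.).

ΔT = 40.5 − 25 = 15.5 °C
R = R₀(1 + αΔT) = 39.8 × (1 + 0.0037×15.5) = 39.8 × 1.057 = 42.1 Ω

42.1 Ω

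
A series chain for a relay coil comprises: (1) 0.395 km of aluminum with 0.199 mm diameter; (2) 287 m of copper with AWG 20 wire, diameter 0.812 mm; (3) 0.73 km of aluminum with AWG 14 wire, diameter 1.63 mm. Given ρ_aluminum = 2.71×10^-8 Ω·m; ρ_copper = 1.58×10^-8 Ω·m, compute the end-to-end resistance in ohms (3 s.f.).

362 Ω

Seg 1: A = π(d/2)² = π(9.9500e-05 m)² = 3.110e-08 m²
R_1 = (2.71×10^-8)(395)/(3.110e-08) = 344.2 Ω
Seg 2: A = π(0.812/2 mm)² = π(4.0600e-04 m)² = 5.178e-07 m²
R_2 = (1.58×10^-8)(287)/(5.178e-07) = 8.757 Ω
Seg 3: A = π(1.63/2 mm)² = π(8.1500e-04 m)² = 2.087e-06 m²
R_3 = (2.71×10^-8)(730)/(2.087e-06) = 9.48 Ω
R_total = R_1 + R_2 + R_3 = 362 Ω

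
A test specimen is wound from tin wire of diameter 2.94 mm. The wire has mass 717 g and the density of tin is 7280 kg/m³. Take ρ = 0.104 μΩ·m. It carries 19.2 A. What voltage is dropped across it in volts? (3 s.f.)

ρ = 0.104 μΩ·m = 1.04×10^-7 Ω·m
A = π(d/2)² = π(1.4700e-03 m)² = 6.7887e-06 m²
L = m/(density·A) = 0.717/(7280×6.7887e-06) = 14.51 m
R = ρL/A = (1.04×10^-7)(14.51)/(6.7887e-06) = 0.2223 Ω
V = IR = 19.2 × 0.2223 = 4.27 V

4.27 V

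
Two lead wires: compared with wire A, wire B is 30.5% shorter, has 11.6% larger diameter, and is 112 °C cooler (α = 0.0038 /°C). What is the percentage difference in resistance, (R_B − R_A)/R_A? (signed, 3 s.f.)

R ∝ ρL/d² with ρ ∝ (1+αΔT), so R_B/R_A = (1 − 30.5/100) × (1 + 11.6/100)⁻² × (1 − 0.0038×112)
= 0.695 × 0.8029 × 0.5744 = 0.3205
(R_B − R_A)/R_A = 0.3205 − 1 = -67.9%

-67.9%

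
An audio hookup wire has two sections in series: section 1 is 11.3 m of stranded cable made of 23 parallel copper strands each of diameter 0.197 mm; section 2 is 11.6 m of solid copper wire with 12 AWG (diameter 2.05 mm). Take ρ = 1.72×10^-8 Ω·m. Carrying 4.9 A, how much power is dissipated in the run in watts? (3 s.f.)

Section 1: A_strand = π(9.8500e-05)² = 3.048e-08 m²; R₁ = ρL/(N·A_s) = (1.72×10^-8)(11.3)/(23×3.048e-08) = 0.2772 Ω
Section 2: A = π(2.05/2 mm)² = π(1.0250e-03 m)² = 3.301e-06 m²
R₂ = (1.72×10^-8)(11.6)/(3.301e-06) = 0.06045 Ω
R = R₁ + R₂ = 0.3377 Ω
P = I²R = (4.9)² × 0.3377 = 8.11 W

8.11 W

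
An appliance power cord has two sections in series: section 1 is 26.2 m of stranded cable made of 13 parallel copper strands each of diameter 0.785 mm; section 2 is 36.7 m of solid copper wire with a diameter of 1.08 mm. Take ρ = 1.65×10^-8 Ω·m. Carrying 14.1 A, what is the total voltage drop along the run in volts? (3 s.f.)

Section 1: A_strand = π(3.9250e-04)² = 4.840e-07 m²; R₁ = ρL/(N·A_s) = (1.65×10^-8)(26.2)/(13×4.840e-07) = 0.06871 Ω
Section 2: A = π(d/2)² = π(5.4000e-04 m)² = 9.161e-07 m²
R₂ = (1.65×10^-8)(36.7)/(9.161e-07) = 0.661 Ω
R = R₁ + R₂ = 0.7297 Ω
V = IR = 14.1 × 0.7297 = 10.3 V

10.3 V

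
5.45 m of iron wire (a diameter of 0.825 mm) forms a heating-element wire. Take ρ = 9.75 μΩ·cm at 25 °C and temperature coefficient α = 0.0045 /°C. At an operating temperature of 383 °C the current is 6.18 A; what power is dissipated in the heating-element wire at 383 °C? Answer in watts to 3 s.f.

ρ = 9.75 μΩ·cm = 9.75×10^-8 Ω·m
A = π(d/2)² = π(4.1250e-04 m)² = 5.346e-07 m²
R₍25₎ = ρL/A = (9.75×10^-8)(5.45)/(5.346e-07) = 0.994 Ω
R₍383₎ = R₍25₎(1 + αΔT) = 0.994 × (1 + 0.0045×358) = 2.595 Ω
P = I²R = (6.18)² × 2.595 = 99.1 W

99.1 W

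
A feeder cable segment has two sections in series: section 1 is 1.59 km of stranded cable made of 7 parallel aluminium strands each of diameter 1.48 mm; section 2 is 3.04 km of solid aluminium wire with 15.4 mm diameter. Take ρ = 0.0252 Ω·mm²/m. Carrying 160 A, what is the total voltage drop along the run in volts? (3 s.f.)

ρ = 0.0252 Ω·mm²/m = 2.52×10^-8 Ω·m
Section 1: A_strand = π(7.4000e-04)² = 1.720e-06 m²; R₁ = ρL/(N·A_s) = (2.52×10^-8)(1590)/(7×1.720e-06) = 3.327 Ω
Section 2: A = π(d/2)² = π(7.7000e-03 m)² = 1.863e-04 m²
R₂ = (2.52×10^-8)(3040)/(1.863e-04) = 0.4113 Ω
R = R₁ + R₂ = 3.739 Ω
V = IR = 160 × 3.739 = 598 V

598 V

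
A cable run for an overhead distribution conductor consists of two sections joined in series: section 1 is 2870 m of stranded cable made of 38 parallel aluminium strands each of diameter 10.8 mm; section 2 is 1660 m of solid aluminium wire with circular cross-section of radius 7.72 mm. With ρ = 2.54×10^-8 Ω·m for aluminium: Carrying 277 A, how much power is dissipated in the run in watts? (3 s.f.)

Section 1: A_strand = π(5.4000e-03)² = 9.161e-05 m²; R₁ = ρL/(N·A_s) = (2.54×10^-8)(2870)/(38×9.161e-05) = 0.02094 Ω
Section 2: A = πr² = π(7.7200e-03 m)² = 1.872e-04 m²
R₂ = (2.54×10^-8)(1660)/(1.872e-04) = 0.2252 Ω
R = R₁ + R₂ = 0.2461 Ω
P = I²R = (277)² × 0.2461 = 18900 W

18900 W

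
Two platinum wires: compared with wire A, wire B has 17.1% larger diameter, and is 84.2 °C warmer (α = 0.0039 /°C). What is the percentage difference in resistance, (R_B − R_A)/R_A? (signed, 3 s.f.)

R ∝ ρL/d² with ρ ∝ (1+αΔT), so R_B/R_A = (1 + 17.1/100)⁻² × (1 + 0.0039×84.2)
= 0.7293 × 1.328 = 0.9687
(R_B − R_A)/R_A = 0.9687 − 1 = -3.13%

-3.13%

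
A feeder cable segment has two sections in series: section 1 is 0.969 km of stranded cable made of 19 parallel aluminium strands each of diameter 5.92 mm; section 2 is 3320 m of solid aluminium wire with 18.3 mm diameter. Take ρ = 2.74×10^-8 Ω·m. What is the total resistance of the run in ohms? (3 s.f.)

Section 1: A_strand = π(2.9600e-03)² = 2.753e-05 m²; R₁ = ρL/(N·A_s) = (2.74×10^-8)(969)/(19×2.753e-05) = 0.05077 Ω
Section 2: A = π(d/2)² = π(9.1500e-03 m)² = 2.630e-04 m²
R₂ = (2.74×10^-8)(3320)/(2.630e-04) = 0.3459 Ω
R = R₁ + R₂ = 0.397 Ω

0.397 Ω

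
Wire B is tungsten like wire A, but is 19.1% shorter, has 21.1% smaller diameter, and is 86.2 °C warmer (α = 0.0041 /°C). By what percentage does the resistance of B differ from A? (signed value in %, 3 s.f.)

R ∝ ρL/d² with ρ ∝ (1+αΔT), so R_B/R_A = (1 − 19.1/100) × (1 − 21.1/100)⁻² × (1 + 0.0041×86.2)
= 0.809 × 1.606 × 1.353 = 1.759
(R_B − R_A)/R_A = 1.759 − 1 = 75.9%

75.9%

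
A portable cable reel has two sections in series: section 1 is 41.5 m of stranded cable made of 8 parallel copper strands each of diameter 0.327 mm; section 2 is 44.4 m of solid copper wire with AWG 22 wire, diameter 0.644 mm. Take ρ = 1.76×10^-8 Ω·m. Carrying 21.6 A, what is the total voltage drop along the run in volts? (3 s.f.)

Section 1: A_strand = π(1.6350e-04)² = 8.398e-08 m²; R₁ = ρL/(N·A_s) = (1.76×10^-8)(41.5)/(8×8.398e-08) = 1.087 Ω
Section 2: A = π(0.644/2 mm)² = π(3.2200e-04 m)² = 3.257e-07 m²
R₂ = (1.76×10^-8)(44.4)/(3.257e-07) = 2.399 Ω
R = R₁ + R₂ = 3.486 Ω
V = IR = 21.6 × 3.486 = 75.3 V

75.3 V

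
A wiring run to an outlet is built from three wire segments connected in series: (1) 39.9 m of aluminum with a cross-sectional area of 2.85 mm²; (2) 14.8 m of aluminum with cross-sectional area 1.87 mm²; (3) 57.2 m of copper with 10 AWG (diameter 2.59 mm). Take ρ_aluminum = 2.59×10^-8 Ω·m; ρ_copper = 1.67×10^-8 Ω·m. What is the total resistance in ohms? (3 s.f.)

0.749 Ω

Seg 1: A = 2.85 mm² = 2.850e-06 m²
R_1 = (2.59×10^-8)(39.9)/(2.850e-06) = 0.3626 Ω
Seg 2: A = 1.87 mm² = 1.870e-06 m²
R_2 = (2.59×10^-8)(14.8)/(1.870e-06) = 0.205 Ω
Seg 3: A = π(2.59/2 mm)² = π(1.2950e-03 m)² = 5.269e-06 m²
R_3 = (1.67×10^-8)(57.2)/(5.269e-06) = 0.1813 Ω
R_total = R_1 + R_2 + R_3 = 0.749 Ω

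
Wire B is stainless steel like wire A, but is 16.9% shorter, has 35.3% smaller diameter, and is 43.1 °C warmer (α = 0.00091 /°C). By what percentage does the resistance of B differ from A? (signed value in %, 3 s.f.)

106%

R ∝ ρL/d² with ρ ∝ (1+αΔT), so R_B/R_A = (1 − 16.9/100) × (1 − 35.3/100)⁻² × (1 + 0.00091×43.1)
= 0.831 × 2.389 × 1.039 = 2.063
(R_B − R_A)/R_A = 2.063 − 1 = 106%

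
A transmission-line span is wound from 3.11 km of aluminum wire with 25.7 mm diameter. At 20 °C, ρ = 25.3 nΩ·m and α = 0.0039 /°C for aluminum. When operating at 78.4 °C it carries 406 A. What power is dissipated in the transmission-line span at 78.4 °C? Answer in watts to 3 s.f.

30700 W

ρ = 25.3 nΩ·m = 2.53×10^-8 Ω·m
A = π(d/2)² = π(1.2850e-02 m)² = 5.187e-04 m²
R₍20₎ = ρL/A = (2.53×10^-8)(3110)/(5.187e-04) = 0.1517 Ω
R₍78.4₎ = R₍20₎(1 + αΔT) = 0.1517 × (1 + 0.0039×58.4) = 0.1862 Ω
P = I²R = (406)² × 0.1862 = 30700 W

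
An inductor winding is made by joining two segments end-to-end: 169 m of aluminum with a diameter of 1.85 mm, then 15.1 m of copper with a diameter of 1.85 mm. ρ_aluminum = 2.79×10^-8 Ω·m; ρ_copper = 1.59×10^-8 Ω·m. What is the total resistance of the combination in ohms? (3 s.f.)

Segment 1: A = π(d/2)² = π(9.2500e-04 m)² = 2.688e-06 m²
R₁ = ρL/A = (2.79×10^-8)(169)/(2.688e-06) = 1.754 Ω
R₂ = (1.59×10^-8)(15.1)/(2.688e-06) = 0.08932 Ω
R = R₁ + R₂ = 1.84 Ω

1.84 Ω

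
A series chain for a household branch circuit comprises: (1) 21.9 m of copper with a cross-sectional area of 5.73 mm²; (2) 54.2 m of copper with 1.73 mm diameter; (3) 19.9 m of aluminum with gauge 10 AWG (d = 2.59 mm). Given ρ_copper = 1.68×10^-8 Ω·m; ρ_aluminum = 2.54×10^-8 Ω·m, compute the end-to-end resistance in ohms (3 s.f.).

0.548 Ω

Seg 1: A = 5.73 mm² = 5.730e-06 m²
R_1 = (1.68×10^-8)(21.9)/(5.730e-06) = 0.06421 Ω
Seg 2: A = π(d/2)² = π(8.6500e-04 m)² = 2.351e-06 m²
R_2 = (1.68×10^-8)(54.2)/(2.351e-06) = 0.3874 Ω
Seg 3: A = π(2.59/2 mm)² = π(1.2950e-03 m)² = 5.269e-06 m²
R_3 = (2.54×10^-8)(19.9)/(5.269e-06) = 0.09594 Ω
R_total = R_1 + R_2 + R_3 = 0.548 Ω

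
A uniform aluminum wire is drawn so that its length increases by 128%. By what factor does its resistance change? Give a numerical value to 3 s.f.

k = 1 + 128/100 = 2.28; volume constant ⇒ A' = A/k, so R' = k²R.
Factor = 5.20

5.20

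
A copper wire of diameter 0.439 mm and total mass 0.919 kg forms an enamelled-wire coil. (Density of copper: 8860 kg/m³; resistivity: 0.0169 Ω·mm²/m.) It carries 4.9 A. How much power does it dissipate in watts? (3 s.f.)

ρ = 0.0169 Ω·mm²/m = 1.69×10^-8 Ω·m
A = π(d/2)² = π(2.1950e-04 m)² = 1.5136e-07 m²
L = m/(density·A) = 0.919/(8860×1.5136e-07) = 685.3 m
R = ρL/A = (1.69×10^-8)(685.3)/(1.5136e-07) = 76.51 Ω
P = I²R = (4.9)² × 76.51 = 1840 W

1840 W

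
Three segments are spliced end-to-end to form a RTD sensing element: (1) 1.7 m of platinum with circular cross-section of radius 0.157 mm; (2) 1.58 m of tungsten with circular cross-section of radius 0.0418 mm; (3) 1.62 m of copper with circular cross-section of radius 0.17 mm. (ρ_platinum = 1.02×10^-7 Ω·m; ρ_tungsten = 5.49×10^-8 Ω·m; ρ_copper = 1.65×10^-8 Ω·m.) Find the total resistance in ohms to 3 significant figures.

Seg 1: A = πr² = π(1.5700e-04 m)² = 7.744e-08 m²
R_1 = (1.02×10^-7)(1.7)/(7.744e-08) = 2.239 Ω
Seg 2: A = πr² = π(4.1800e-05 m)² = 5.489e-09 m²
R_2 = (5.49×10^-8)(1.58)/(5.489e-09) = 15.8 Ω
Seg 3: A = πr² = π(1.7000e-04 m)² = 9.079e-08 m²
R_3 = (1.65×10^-8)(1.62)/(9.079e-08) = 0.2944 Ω
R_total = R_1 + R_2 + R_3 = 18.3 Ω

18.3 Ω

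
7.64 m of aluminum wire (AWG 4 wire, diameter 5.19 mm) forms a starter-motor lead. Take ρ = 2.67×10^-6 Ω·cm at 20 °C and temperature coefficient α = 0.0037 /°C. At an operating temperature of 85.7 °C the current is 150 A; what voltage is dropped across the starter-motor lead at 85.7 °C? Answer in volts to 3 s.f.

1.80 V

ρ = 2.67×10^-6 Ω·cm = 2.67×10^-8 Ω·m
A = π(5.19/2 mm)² = π(2.5950e-03 m)² = 2.116e-05 m²
R₍20₎ = ρL/A = (2.67×10^-8)(7.64)/(2.116e-05) = 0.009642 Ω
R₍85.7₎ = R₍20₎(1 + αΔT) = 0.009642 × (1 + 0.0037×65.7) = 0.01199 Ω
V = IR = 150 × 0.01199 = 1.80 V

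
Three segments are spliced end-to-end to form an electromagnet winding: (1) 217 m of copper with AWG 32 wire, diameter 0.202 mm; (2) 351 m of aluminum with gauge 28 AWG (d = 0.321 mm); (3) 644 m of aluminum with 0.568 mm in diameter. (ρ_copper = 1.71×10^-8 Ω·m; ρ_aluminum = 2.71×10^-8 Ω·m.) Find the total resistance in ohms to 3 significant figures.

302 Ω

Seg 1: A = π(0.202/2 mm)² = π(1.0100e-04 m)² = 3.205e-08 m²
R_1 = (1.71×10^-8)(217)/(3.205e-08) = 115.8 Ω
Seg 2: A = π(0.321/2 mm)² = π(1.6050e-04 m)² = 8.093e-08 m²
R_2 = (2.71×10^-8)(351)/(8.093e-08) = 117.5 Ω
Seg 3: A = π(d/2)² = π(2.8400e-04 m)² = 2.534e-07 m²
R_3 = (2.71×10^-8)(644)/(2.534e-07) = 68.88 Ω
R_total = R_1 + R_2 + R_3 = 302 Ω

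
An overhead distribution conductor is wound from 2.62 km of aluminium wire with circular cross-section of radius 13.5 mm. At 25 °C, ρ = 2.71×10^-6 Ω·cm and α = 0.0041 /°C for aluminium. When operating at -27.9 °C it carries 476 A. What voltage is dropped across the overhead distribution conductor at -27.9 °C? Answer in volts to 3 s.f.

46.2 V

ρ = 2.71×10^-6 Ω·cm = 2.71×10^-8 Ω·m
A = πr² = π(1.3500e-02 m)² = 5.726e-04 m²
R₍25₎ = ρL/A = (2.71×10^-8)(2620)/(5.726e-04) = 0.124 Ω
R₍-27.9₎ = R₍25₎(1 + αΔT) = 0.124 × (1 + 0.0041×-52.9) = 0.09711 Ω
V = IR = 476 × 0.09711 = 46.2 V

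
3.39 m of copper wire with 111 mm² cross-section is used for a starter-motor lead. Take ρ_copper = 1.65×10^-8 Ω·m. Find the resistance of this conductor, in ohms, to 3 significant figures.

A = 111 mm² = 1.110e-04 m²
R = ρL/A = (1.65×10^-8)(3.39 m)/(1.110e-04 m²) = 5.04×10^-4 Ω

5.04×10^-4 Ω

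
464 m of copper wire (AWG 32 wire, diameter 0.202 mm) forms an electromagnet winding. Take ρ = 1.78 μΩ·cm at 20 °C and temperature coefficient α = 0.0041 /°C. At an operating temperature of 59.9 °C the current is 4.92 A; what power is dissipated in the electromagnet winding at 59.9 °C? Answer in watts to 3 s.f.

ρ = 1.78 μΩ·cm = 1.78×10^-8 Ω·m
A = π(0.202/2 mm)² = π(1.0100e-04 m)² = 3.205e-08 m²
R₍20₎ = ρL/A = (1.78×10^-8)(464)/(3.205e-08) = 257.7 Ω
R₍59.9₎ = R₍20₎(1 + αΔT) = 257.7 × (1 + 0.0041×39.9) = 299.9 Ω
P = I²R = (4.92)² × 299.9 = 7260 W

7260 W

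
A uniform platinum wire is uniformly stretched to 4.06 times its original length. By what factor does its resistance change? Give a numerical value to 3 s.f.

Volume constant ⇒ A' = A/k with k = 4.06. R' = ρ(kL)/(A/k) = k²R.
Factor = 16.5

16.5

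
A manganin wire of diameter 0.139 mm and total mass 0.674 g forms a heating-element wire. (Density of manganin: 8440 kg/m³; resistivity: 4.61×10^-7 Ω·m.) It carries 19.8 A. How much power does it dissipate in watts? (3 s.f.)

62700 W

A = π(d/2)² = π(6.9500e-05 m)² = 1.5175e-08 m²
L = m/(density·A) = 6.740×10^-4/(8440×1.5175e-08) = 5.263 m
R = ρL/A = (4.61×10^-7)(5.263)/(1.5175e-08) = 159.9 Ω
P = I²R = (19.8)² × 159.9 = 62700 W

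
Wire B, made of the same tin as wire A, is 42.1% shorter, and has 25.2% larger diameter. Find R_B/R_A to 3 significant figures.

0.369

R ∝ L/d², so R_B/R_A = (1 − 42.1/100) × (1 + 25.2/100)⁻²
= 0.579 × 0.638 = 0.369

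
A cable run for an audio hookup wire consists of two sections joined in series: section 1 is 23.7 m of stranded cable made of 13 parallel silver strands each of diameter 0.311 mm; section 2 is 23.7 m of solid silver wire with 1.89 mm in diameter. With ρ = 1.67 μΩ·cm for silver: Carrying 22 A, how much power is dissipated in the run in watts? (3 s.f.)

ρ = 1.67 μΩ·cm = 1.67×10^-8 Ω·m
Section 1: A_strand = π(1.5550e-04)² = 7.596e-08 m²; R₁ = ρL/(N·A_s) = (1.67×10^-8)(23.7)/(13×7.596e-08) = 0.4008 Ω
Section 2: A = π(d/2)² = π(9.4500e-04 m)² = 2.806e-06 m²
R₂ = (1.67×10^-8)(23.7)/(2.806e-06) = 0.1411 Ω
R = R₁ + R₂ = 0.5419 Ω
P = I²R = (22)² × 0.5419 = 262 W

262 W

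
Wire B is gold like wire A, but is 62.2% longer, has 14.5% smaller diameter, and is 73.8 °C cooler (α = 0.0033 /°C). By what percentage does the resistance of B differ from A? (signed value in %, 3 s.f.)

R ∝ ρL/d² with ρ ∝ (1+αΔT), so R_B/R_A = (1 + 62.2/100) × (1 − 14.5/100)⁻² × (1 − 0.0033×73.8)
= 1.622 × 1.368 × 0.7565 = 1.678
(R_B − R_A)/R_A = 1.678 − 1 = 67.8%

67.8%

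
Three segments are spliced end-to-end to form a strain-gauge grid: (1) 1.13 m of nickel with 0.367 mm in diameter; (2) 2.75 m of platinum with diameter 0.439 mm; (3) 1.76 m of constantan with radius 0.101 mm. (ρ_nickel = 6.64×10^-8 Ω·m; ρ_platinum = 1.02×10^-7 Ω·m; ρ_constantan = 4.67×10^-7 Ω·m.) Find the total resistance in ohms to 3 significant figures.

Seg 1: A = π(d/2)² = π(1.8350e-04 m)² = 1.058e-07 m²
R_1 = (6.64×10^-8)(1.13)/(1.058e-07) = 0.7093 Ω
Seg 2: A = π(d/2)² = π(2.1950e-04 m)² = 1.514e-07 m²
R_2 = (1.02×10^-7)(2.75)/(1.514e-07) = 1.853 Ω
Seg 3: A = πr² = π(1.0100e-04 m)² = 3.205e-08 m²
R_3 = (4.67×10^-7)(1.76)/(3.205e-08) = 25.65 Ω
R_total = R_1 + R_2 + R_3 = 28.2 Ω

28.2 Ω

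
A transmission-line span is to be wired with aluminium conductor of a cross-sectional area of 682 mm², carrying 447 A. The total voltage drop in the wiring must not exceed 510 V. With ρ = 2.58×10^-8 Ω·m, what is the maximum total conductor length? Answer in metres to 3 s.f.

A = 682 mm² = 6.820e-04 m²
L_max = V_max·A/(1·ρI) = (510)(6.820e-04)/(2.58×10^-8×447) = 30200 m

30200 m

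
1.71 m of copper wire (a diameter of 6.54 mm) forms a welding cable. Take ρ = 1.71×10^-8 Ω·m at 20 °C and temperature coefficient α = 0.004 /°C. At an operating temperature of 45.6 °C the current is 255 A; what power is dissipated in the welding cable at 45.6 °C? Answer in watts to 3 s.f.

A = π(d/2)² = π(3.2700e-03 m)² = 3.359e-05 m²
R₍20₎ = ρL/A = (1.71×10^-8)(1.71)/(3.359e-05) = 8.705×10^-4 Ω
R₍45.6₎ = R₍20₎(1 + αΔT) = 8.705×10^-4 × (1 + 0.004×25.6) = 9.596×10^-4 Ω
P = I²R = (255)² × 9.596×10^-4 = 62.4 W

62.4 W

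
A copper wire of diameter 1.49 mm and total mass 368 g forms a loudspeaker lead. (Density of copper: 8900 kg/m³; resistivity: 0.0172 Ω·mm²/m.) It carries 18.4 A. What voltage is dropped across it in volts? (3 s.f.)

ρ = 0.0172 Ω·mm²/m = 1.72×10^-8 Ω·m
A = π(d/2)² = π(7.4500e-04 m)² = 1.7437e-06 m²
L = m/(density·A) = 0.368/(8900×1.7437e-06) = 23.71 m
R = ρL/A = (1.72×10^-8)(23.71)/(1.7437e-06) = 0.2339 Ω
V = IR = 18.4 × 0.2339 = 4.30 V

4.30 V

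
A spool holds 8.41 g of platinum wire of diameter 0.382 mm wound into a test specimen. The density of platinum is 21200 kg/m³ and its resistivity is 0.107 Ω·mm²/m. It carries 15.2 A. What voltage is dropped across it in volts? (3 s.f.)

ρ = 0.107 Ω·mm²/m = 1.07×10^-7 Ω·m
A = π(d/2)² = π(1.9100e-04 m)² = 1.1461e-07 m²
L = m/(density·A) = 0.00841/(21200×1.1461e-07) = 3.461 m
R = ρL/A = (1.07×10^-7)(3.461)/(1.1461e-07) = 3.232 Ω
V = IR = 15.2 × 3.232 = 49.1 V

49.1 V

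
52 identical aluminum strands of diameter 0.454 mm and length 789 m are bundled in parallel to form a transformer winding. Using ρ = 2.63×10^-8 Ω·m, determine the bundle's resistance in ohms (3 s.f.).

A_strand = π(2.2700e-04 m)² = 1.619e-07 m²
R_strand = ρL/A = (2.63×10^-8)(789)/(1.619e-07) = 128.2 Ω
R_total = R_strand/N = 128.2/52 = 2.47 Ω

2.47 Ω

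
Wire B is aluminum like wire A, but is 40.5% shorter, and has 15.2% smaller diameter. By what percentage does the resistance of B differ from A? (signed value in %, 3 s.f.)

-17.3%

R ∝ L/d², so R_B/R_A = (1 − 40.5/100) × (1 − 15.2/100)⁻²
= 0.595 × 1.391 = 0.8274
(R_B − R_A)/R_A = 0.8274 − 1 = -17.3%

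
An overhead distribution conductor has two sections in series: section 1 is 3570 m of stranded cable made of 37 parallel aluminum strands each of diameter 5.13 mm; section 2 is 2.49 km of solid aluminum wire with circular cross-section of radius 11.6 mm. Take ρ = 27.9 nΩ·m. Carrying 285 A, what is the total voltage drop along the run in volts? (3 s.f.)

ρ = 27.9 nΩ·m = 2.79×10^-8 Ω·m
Section 1: A_strand = π(2.5650e-03)² = 2.067e-05 m²; R₁ = ρL/(N·A_s) = (2.79×10^-8)(3570)/(37×2.067e-05) = 0.1302 Ω
Section 2: A = πr² = π(1.1600e-02 m)² = 4.227e-04 m²
R₂ = (2.79×10^-8)(2490)/(4.227e-04) = 0.1643 Ω
R = R₁ + R₂ = 0.2946 Ω
V = IR = 285 × 0.2946 = 84.0 V

84.0 V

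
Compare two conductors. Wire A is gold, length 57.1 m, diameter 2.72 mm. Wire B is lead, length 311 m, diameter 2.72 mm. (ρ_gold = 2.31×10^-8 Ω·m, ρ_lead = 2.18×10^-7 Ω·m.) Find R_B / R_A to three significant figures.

R ∝ ρL/d², so R_B/R_A = (ρ_B/ρ_A) × (L_B/L_A)
= (2.18×10^-7/2.31×10^-8) × (311/57.1) = 51.4

51.4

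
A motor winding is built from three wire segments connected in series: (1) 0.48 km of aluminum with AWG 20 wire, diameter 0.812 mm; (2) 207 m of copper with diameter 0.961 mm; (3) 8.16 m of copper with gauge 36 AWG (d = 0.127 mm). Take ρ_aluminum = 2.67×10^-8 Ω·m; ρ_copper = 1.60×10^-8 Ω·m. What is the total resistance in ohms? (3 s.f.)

Seg 1: A = π(0.812/2 mm)² = π(4.0600e-04 m)² = 5.178e-07 m²
R_1 = (2.67×10^-8)(480)/(5.178e-07) = 24.75 Ω
Seg 2: A = π(d/2)² = π(4.8050e-04 m)² = 7.253e-07 m²
R_2 = (1.60×10^-8)(207)/(7.253e-07) = 4.566 Ω
Seg 3: A = π(0.127/2 mm)² = π(6.3500e-05 m)² = 1.267e-08 m²
R_3 = (1.60×10^-8)(8.16)/(1.267e-08) = 10.31 Ω
R_total = R_1 + R_2 + R_3 = 39.6 Ω

39.6 Ω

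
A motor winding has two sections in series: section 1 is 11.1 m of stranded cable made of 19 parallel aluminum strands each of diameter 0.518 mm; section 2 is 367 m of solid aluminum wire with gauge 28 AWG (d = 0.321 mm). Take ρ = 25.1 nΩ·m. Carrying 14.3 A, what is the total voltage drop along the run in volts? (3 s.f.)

ρ = 25.1 nΩ·m = 2.51×10^-8 Ω·m
Section 1: A_strand = π(2.5900e-04)² = 2.107e-07 m²; R₁ = ρL/(N·A_s) = (2.51×10^-8)(11.1)/(19×2.107e-07) = 0.06958 Ω
Section 2: A = π(0.321/2 mm)² = π(1.6050e-04 m)² = 8.093e-08 m²
R₂ = (2.51×10^-8)(367)/(8.093e-08) = 113.8 Ω
R = R₁ + R₂ = 113.9 Ω
V = IR = 14.3 × 113.9 = 1630 V

1630 V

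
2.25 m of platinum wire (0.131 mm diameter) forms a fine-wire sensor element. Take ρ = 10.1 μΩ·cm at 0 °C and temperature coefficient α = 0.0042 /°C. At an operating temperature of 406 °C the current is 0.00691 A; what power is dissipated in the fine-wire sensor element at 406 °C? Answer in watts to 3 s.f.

ρ = 10.1 μΩ·cm = 1.01×10^-7 Ω·m
A = π(d/2)² = π(6.5500e-05 m)² = 1.348e-08 m²
R₍0₎ = ρL/A = (1.01×10^-7)(2.25)/(1.348e-08) = 16.86 Ω
R₍406₎ = R₍0₎(1 + αΔT) = 16.86 × (1 + 0.0042×406) = 45.61 Ω
P = I²R = (0.00691)² × 45.61 = 0.00218 W

0.00218 W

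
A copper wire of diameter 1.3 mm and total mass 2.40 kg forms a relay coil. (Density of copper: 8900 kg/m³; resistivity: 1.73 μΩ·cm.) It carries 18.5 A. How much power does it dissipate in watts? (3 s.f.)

ρ = 1.73 μΩ·cm = 1.73×10^-8 Ω·m
A = π(d/2)² = π(6.5000e-04 m)² = 1.3273e-06 m²
L = m/(density·A) = 2.4/(8900×1.3273e-06) = 203.2 m
R = ρL/A = (1.73×10^-8)(203.2)/(1.3273e-06) = 2.648 Ω
P = I²R = (18.5)² × 2.648 = 906 W

906 W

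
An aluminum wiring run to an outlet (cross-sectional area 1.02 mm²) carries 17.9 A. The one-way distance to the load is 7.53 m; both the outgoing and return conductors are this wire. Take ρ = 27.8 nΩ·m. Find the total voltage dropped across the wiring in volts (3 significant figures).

ρ = 27.8 nΩ·m = 2.78×10^-8 Ω·m
A = 1.02 mm² = 1.020e-06 m²
Total conductor length (both ways) L = 2 × 7.53 = 15.06 m
R = ρL/A = (2.78×10^-8)(15.06)/(1.020e-06) = 0.4105 Ω
V = IR = 17.9 × 0.4105 = 7.35 V

7.35 V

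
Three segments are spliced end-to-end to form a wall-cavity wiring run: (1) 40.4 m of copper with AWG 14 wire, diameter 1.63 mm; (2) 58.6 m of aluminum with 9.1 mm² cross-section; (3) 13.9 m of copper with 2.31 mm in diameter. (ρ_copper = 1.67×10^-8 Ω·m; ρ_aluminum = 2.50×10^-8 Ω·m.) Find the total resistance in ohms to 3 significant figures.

0.540 Ω

Seg 1: A = π(1.63/2 mm)² = π(8.1500e-04 m)² = 2.087e-06 m²
R_1 = (1.67×10^-8)(40.4)/(2.087e-06) = 0.3233 Ω
Seg 2: A = 9.1 mm² = 9.100e-06 m²
R_2 = (2.50×10^-8)(58.6)/(9.100e-06) = 0.161 Ω
Seg 3: A = π(d/2)² = π(1.1550e-03 m)² = 4.191e-06 m²
R_3 = (1.67×10^-8)(13.9)/(4.191e-06) = 0.05539 Ω
R_total = R_1 + R_2 + R_3 = 0.540 Ω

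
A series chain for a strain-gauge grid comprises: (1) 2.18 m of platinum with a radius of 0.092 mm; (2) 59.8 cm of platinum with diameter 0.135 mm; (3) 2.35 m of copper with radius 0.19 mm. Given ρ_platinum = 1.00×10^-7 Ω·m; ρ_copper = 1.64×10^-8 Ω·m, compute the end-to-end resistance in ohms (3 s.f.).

12.7 Ω

Seg 1: A = πr² = π(9.2000e-05 m)² = 2.659e-08 m²
R_1 = (1.00×10^-7)(2.18)/(2.659e-08) = 8.198 Ω
Seg 2: A = π(d/2)² = π(6.7500e-05 m)² = 1.431e-08 m²
R_2 = (1.00×10^-7)(0.598)/(1.431e-08) = 4.178 Ω
Seg 3: A = πr² = π(1.9000e-04 m)² = 1.134e-07 m²
R_3 = (1.64×10^-8)(2.35)/(1.134e-07) = 0.3398 Ω
R_total = R_1 + R_2 + R_3 = 12.7 Ω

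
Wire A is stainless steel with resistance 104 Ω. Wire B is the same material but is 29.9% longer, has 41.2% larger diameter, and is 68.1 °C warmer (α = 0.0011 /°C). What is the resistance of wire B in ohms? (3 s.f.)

72.8 Ω

R ∝ ρL/d² with ρ ∝ (1+αΔT), so R_B/R_A = (1 + 29.9/100) × (1 + 41.2/100)⁻² × (1 + 0.0011×68.1)
= 1.299 × 0.5016 × 1.075 = 0.7003
R_B = 0.7003 × 104 = 72.8 Ω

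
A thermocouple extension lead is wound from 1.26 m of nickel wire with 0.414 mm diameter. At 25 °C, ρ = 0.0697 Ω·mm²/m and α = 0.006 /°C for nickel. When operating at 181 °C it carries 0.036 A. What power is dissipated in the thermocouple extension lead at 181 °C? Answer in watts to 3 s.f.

ρ = 0.0697 Ω·mm²/m = 6.97×10^-8 Ω·m
A = π(d/2)² = π(2.0700e-04 m)² = 1.346e-07 m²
R₍25₎ = ρL/A = (6.97×10^-8)(1.26)/(1.346e-07) = 0.6524 Ω
R₍181₎ = R₍25₎(1 + αΔT) = 0.6524 × (1 + 0.006×156) = 1.263 Ω
P = I²R = (0.036)² × 1.263 = 0.00164 W

0.00164 W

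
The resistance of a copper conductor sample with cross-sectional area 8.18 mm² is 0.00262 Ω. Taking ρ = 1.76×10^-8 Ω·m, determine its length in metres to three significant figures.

A = 8.18 mm² = 8.180e-06 m²
L = RA/ρ = (0.00262)(8.180e-06)/(1.76×10^-8) = 1.22 m

1.22 m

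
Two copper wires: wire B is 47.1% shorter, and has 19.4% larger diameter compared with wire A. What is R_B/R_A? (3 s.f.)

0.371

R ∝ L/d², so R_B/R_A = (1 − 47.1/100) × (1 + 19.4/100)⁻²
= 0.529 × 0.7014 = 0.371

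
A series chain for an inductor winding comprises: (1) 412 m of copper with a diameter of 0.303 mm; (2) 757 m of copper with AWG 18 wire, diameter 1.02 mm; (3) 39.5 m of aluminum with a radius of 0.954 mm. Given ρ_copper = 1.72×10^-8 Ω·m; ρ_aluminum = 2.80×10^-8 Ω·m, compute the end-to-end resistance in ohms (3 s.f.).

115 Ω

Seg 1: A = π(d/2)² = π(1.5150e-04 m)² = 7.211e-08 m²
R_1 = (1.72×10^-8)(412)/(7.211e-08) = 98.28 Ω
Seg 2: A = π(1.02/2 mm)² = π(5.1000e-04 m)² = 8.171e-07 m²
R_2 = (1.72×10^-8)(757)/(8.171e-07) = 15.93 Ω
Seg 3: A = πr² = π(9.5400e-04 m)² = 2.859e-06 m²
R_3 = (2.80×10^-8)(39.5)/(2.859e-06) = 0.3868 Ω
R_total = R_1 + R_2 + R_3 = 115 Ω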